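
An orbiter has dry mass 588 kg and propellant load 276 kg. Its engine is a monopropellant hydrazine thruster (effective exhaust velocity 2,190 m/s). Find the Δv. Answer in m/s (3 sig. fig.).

Δv ≈ 843 m/s

m₀ = m_dry + m_prop = 588 + 276 = 864 kg.
From the ideal rocket equation, Δv = v_e · ln(m₀/m_f) = 2190.0 × ln(1.469) = 2190.0 × 0.3848 ≈ 842.8 m/s.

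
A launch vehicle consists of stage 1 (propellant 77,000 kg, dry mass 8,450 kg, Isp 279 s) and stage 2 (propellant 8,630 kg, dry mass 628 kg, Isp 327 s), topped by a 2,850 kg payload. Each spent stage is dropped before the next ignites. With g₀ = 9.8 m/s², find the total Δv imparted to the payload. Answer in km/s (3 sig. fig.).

Δv ≈ 8.26 km/s

Ignition mass of stage 1 = 77,000+8,450 + 8,630+628 + 2,850 = 97,558 kg.
Stage 1: m₀ = 97,558 kg, m_f = 97,558 − 77,000 = 20,558 kg; Δv = 279×9.8×ln(4.746) = 2734.2×1.5572 ≈ 4258 m/s.
Stage 2: m₀ = 12,108 kg, m_f = 12,108 − 8,630 = 3,478 kg; Δv = 327×9.8×ln(3.481) = 3204.6×1.2474 ≈ 3997 m/s.
Total Δv = 4258 + 3997 = 8255 m/s.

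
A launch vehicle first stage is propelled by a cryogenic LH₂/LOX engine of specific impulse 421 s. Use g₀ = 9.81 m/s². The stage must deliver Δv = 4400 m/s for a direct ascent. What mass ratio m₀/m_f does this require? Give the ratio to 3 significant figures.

v_e = Isp · g₀ = 421 × 9.81 = 4130.0 m/s.
From the ideal rocket equation, m₀/m_f = exp(Δv / v_e) = exp(4400 / 4130.0) = exp(1.0654) = 2.9019.

mass ratio ≈ 2.90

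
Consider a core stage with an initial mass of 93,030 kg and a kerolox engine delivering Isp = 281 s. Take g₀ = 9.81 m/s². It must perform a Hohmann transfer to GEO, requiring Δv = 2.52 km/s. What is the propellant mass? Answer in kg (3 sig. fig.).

propellant mass ≈ 55700 kg

v_e = Isp · g₀ = 281 × 9.81 = 2756.6 m/s.
m₀/m_f = exp(Δv / v_e) = exp(2520 / 2756.6) = exp(0.9142) = 2.4947.
m_f = 93,030 / 2.4947 = 37,291.1 kg, so propellant = m₀ − m_f = 93,030 − 37,291.1 = 55,738.9 kg.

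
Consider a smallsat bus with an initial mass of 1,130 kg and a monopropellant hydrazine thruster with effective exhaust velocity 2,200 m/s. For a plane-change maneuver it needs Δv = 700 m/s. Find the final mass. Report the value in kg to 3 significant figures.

final mass ≈ 822 kg

Using Δv = v_e ln(m₀/m_f): m₀/m_f = exp(Δv / v_e) = exp(700 / 2200.0) = exp(0.3182) = 1.3746.
m_f = m₀ / 1.3746 = 1,130 / 1.3746 = 822.057 kg.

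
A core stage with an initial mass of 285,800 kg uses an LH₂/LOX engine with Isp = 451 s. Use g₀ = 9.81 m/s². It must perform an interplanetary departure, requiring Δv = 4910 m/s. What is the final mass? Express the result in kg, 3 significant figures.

v_e = Isp · g₀ = 451 × 9.81 = 4424.3 m/s.
m₀/m_f = exp(Δv / v_e) = exp(4910 / 4424.3) = exp(1.1098) = 3.0337.
m_f = m₀ / 3.0337 = 285,800 / 3.0337 = 94,208.4 kg.

final mass ≈ 94200 kg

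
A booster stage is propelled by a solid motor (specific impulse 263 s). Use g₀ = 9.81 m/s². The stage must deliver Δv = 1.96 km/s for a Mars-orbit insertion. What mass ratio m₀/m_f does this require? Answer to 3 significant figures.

v_e = Isp · g₀ = 263 × 9.81 = 2580.0 m/s.
m₀/m_f = exp(Δv / v_e) = exp(1960 / 2580.0) = exp(0.7597) = 2.1376.

mass ratio ≈ 2.14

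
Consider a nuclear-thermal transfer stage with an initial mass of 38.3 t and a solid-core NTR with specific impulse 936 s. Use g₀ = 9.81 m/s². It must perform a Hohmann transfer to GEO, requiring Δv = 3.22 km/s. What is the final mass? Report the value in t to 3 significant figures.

v_e = Isp · g₀ = 936 × 9.81 = 9182.2 m/s.
Rocket equation: m₀/m_f = exp(Δv / v_e) = exp(3220 / 9182.2) = exp(0.3507) = 1.4200.
m_f = m₀ / 1.4200 = 38.3 / 1.4200 = 26.9718 t.

final mass ≈ 27.0 t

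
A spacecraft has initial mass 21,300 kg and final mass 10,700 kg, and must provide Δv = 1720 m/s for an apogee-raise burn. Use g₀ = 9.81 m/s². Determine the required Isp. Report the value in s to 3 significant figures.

Isp ≈ 255 s

ln(m₀/m_f) = ln(21300/10700) = ln(1.991) = 0.6885.
v_e = Δv / ln(m₀/m_f) = 1720 / 0.6885 = 2498.3 m/s.
Isp = v_e / g₀ = 2498.3 / 9.81 = 254.7 s.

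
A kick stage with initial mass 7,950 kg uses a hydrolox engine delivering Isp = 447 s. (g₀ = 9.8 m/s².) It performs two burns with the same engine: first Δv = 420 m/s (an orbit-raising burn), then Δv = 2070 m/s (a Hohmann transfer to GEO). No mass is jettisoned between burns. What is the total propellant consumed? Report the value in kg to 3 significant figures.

total propellant consumed ≈ 3450 kg

v_e = Isp · g₀ = 447 × 9.8 = 4380.6 m/s.
After the first burn: m = 7950 × exp(−420/4380.6) = 7950 × 0.90858 = 7,223.21 kg.
After the second burn: m = 7,223.21 × exp(−2070/4380.6) = 7,223.21 × 0.62342 = 4,503.09 kg.
Total propellant = m₀ − m_final = 7950 − 4,503.09 = 3,446.91 kg.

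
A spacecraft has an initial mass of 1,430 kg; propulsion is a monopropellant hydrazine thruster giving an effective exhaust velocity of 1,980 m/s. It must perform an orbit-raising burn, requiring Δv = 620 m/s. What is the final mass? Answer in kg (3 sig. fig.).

final mass ≈ 1050 kg

Using Δv = v_e ln(m₀/m_f): m₀/m_f = exp(Δv / v_e) = exp(620 / 1980.0) = exp(0.3131) = 1.3677.
m_f = m₀ / 1.3677 = 1,430 / 1.3677 = 1,045.55 kg.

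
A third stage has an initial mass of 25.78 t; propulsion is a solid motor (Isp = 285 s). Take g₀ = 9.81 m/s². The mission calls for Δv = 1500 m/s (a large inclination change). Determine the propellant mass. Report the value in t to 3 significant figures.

v_e = Isp · g₀ = 285 × 9.81 = 2795.9 m/s.
From the ideal rocket equation, m₀/m_f = exp(Δv / v_e) = exp(1500 / 2795.9) = exp(0.5365) = 1.7100.
m_f = 25.78 / 1.7100 = 15.076 t, so propellant = m₀ − m_f = 25.78 − 15.076 = 10.704 t.

propellant mass ≈ 10.7 t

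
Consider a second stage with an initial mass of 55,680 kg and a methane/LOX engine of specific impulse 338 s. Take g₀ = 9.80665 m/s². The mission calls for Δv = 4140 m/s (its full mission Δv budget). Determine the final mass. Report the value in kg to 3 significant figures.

v_e = Isp · g₀ = 338 × 9.80665 = 3314.6 m/s.
By the Tsiolkovsky rocket equation, m₀/m_f = exp(Δv / v_e) = exp(4140 / 3314.6) = exp(1.2490) = 3.4869.
m_f = m₀ / 3.4869 = 55,680 / 3.4869 = 15,968.3 kg.

final mass ≈ 16000 kg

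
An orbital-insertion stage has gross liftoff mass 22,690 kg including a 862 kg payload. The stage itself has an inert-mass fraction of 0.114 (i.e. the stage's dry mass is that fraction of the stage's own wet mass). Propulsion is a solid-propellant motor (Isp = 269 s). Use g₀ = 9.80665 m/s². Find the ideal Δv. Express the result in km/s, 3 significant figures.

Stage wet mass = m₀ − payload = 22,690 − 862 = 21,828 kg.
Stage dry mass = ε × stage wet mass = 0.114 × 21,828 = 2,488.39 kg.
Burnout mass m_f = stage dry + payload = 2,488.39 + 862 = 3,350.39 kg.
v_e = Isp · g₀ = 269 × 9.80665 = 2638.0 m/s.
Δv = v_e · ln(22,690/3,350.39) = 2638.0 × ln(6.772) = 2638.0 × 1.9128 ≈ 5046 m/s.

Δv ≈ 5.05 km/s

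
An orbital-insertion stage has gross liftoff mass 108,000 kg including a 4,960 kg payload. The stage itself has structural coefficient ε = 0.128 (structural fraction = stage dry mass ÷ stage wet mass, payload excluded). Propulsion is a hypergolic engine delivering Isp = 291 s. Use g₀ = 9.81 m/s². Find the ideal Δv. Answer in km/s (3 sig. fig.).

Δv ≈ 5.09 km/s

Stage wet mass = m₀ − payload = 108,000 − 4,960 = 103,040 kg.
Stage dry mass = ε × stage wet mass = 0.128 × 103,040 = 13,189.1 kg.
Burnout mass m_f = stage dry + payload = 13,189.1 + 4,960 = 18,149.1 kg.
v_e = Isp · g₀ = 291 × 9.81 = 2854.7 m/s.
Δv = v_e · ln(108,000/18,149.1) = 2854.7 × ln(5.951) = 2854.7 × 1.7835 ≈ 5091 m/s.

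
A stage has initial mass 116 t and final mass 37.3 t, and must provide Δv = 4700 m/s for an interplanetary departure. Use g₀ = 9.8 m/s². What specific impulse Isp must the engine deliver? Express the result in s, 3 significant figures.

ln(m₀/m_f) = ln(116000/37300) = ln(3.11) = 1.1346.
Rocket equation: v_e = Δv / ln(m₀/m_f) = 4700 / 1.1346 = 4142.4 m/s.
Isp = v_e / g₀ = 4142.4 / 9.8 = 422.7 s.

Isp ≈ 423 s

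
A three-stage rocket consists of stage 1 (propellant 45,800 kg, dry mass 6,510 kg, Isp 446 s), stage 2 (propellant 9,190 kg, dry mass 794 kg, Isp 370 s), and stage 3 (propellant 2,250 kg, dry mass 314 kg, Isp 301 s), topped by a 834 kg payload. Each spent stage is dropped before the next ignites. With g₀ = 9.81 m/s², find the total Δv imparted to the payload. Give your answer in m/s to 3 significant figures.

Δv ≈ 12600 m/s

Ignition mass of stage 1 = 45,800+6,510 + 9,190+794 + 2,250+314 + 834 = 65,692 kg.
Stage 1: m₀ = 65,692 kg, m_f = 65,692 − 45,800 = 19,892 kg; Δv = 446×9.81×ln(3.302) = 4375.3×1.1947 ≈ 5227 m/s.
Stage 2: m₀ = 13,382 kg, m_f = 13,382 − 9,190 = 4,192 kg; Δv = 370×9.81×ln(3.192) = 3629.7×1.1607 ≈ 4213 m/s.
Stage 3: m₀ = 3,398 kg, m_f = 3,398 − 2,250 = 1,148 kg; Δv = 301×9.81×ln(2.96) = 2952.8×1.0852 ≈ 3204 m/s.
Total Δv = 5227 + 4213 + 3204 = 12644 m/s.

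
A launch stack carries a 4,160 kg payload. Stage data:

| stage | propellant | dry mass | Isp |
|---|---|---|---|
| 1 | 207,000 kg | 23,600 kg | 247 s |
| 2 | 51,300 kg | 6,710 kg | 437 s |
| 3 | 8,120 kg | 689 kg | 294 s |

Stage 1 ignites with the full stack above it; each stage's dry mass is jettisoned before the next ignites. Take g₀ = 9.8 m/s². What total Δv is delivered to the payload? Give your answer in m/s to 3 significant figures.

Δv ≈ 11100 m/s

Ignition mass of stage 1 = 207,000+23,600 + 51,300+6,710 + 8,120+689 + 4,160 = 301,579 kg.
Stage 1: m₀ = 301,579 kg, m_f = 301,579 − 207,000 = 94,579 kg; Δv = 247×9.8×ln(3.189) = 2420.6×1.1596 ≈ 2807 m/s.
Stage 2: m₀ = 70,979 kg, m_f = 70,979 − 51,300 = 19,679 kg; Δv = 437×9.8×ln(3.607) = 4282.6×1.2828 ≈ 5494 m/s.
Stage 3: m₀ = 12,969 kg, m_f = 12,969 − 8,120 = 4,849 kg; Δv = 294×9.8×ln(2.675) = 2881.2×0.9838 ≈ 2834 m/s.
Total Δv = 2807 + 5494 + 2834 = 11135 m/s.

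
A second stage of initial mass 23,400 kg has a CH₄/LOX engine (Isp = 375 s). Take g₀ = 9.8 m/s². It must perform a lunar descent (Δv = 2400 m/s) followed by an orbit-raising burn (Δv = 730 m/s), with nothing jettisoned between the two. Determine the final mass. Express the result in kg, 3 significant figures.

v_e = Isp · g₀ = 375 × 9.8 = 3675.0 m/s.
After the first burn: m = 23400 × exp(−2400/3675.0) = 23400 × 0.52045 = 12,178.5 kg.
After the second burn: m = 12,178.5 × exp(−730/3675.0) = 12,178.5 × 0.81985 = 9,984.54 kg.

final mass ≈ 9980 kg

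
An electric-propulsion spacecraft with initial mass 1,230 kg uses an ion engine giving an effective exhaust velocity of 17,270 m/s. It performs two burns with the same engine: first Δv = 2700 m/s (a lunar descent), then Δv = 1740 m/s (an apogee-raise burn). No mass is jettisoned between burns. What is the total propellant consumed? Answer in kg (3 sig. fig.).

total propellant consumed ≈ 279 kg

After the first burn: m = 1230 × exp(−2700/17270.0) = 1230 × 0.85527 = 1,051.98 kg.
After the second burn: m = 1,051.98 × exp(−1740/17270.0) = 1,051.98 × 0.90416 = 951.158 kg.
Total propellant = m₀ − m_final = 1230 − 951.158 = 278.842 kg.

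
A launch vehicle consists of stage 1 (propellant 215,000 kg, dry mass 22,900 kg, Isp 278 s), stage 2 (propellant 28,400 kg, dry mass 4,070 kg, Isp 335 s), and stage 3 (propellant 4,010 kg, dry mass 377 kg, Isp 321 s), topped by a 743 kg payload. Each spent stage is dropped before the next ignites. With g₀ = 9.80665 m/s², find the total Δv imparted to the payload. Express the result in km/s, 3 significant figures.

Ignition mass of stage 1 = 215,000+22,900 + 28,400+4,070 + 4,010+377 + 743 = 275,500 kg.
Stage 1: m₀ = 275,500 kg, m_f = 275,500 − 215,000 = 60,500 kg; Δv = 278×9.80665×ln(4.554) = 2726.2×1.5159 ≈ 4133 m/s.
Stage 2: m₀ = 37,600 kg, m_f = 37,600 − 28,400 = 9,200 kg; Δv = 335×9.80665×ln(4.087) = 3285.2×1.4078 ≈ 4625 m/s.
Stage 3: m₀ = 5,130 kg, m_f = 5,130 − 4,010 = 1,120 kg; Δv = 321×9.80665×ln(4.58) = 3147.9×1.5218 ≈ 4790 m/s.
Total Δv = 4133 + 4625 + 4790 = 13548 m/s.

Δv ≈ 13.5 km/s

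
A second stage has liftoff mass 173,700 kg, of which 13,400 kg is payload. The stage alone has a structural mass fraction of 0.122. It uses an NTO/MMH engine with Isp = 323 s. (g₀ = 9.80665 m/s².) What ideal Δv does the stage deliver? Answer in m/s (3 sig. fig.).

Stage wet mass = m₀ − payload = 173,700 − 13,400 = 160,300 kg.
Stage dry mass = ε × stage wet mass = 0.122 × 160,300 = 19,556.6 kg.
Burnout mass m_f = stage dry + payload = 19,556.6 + 13,400 = 32,956.6 kg.
v_e = Isp · g₀ = 323 × 9.80665 = 3167.5 m/s.
Δv = v_e · ln(173,700/32,956.6) = 3167.5 × ln(5.271) = 3167.5 × 1.6621 ≈ 5265 m/s.

Δv ≈ 5260 m/s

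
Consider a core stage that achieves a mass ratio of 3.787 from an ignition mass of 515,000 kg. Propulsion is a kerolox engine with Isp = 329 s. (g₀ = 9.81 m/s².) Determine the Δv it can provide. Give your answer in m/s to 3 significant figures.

Δv ≈ 4300 m/s

v_e = Isp · g₀ = 329 × 9.81 = 3227.5 m/s.
Using Δv = v_e ln(m₀/m_f): Δv = v_e · ln(3.787) = 3227.5 × 1.3316 ≈ 4297.6 m/s.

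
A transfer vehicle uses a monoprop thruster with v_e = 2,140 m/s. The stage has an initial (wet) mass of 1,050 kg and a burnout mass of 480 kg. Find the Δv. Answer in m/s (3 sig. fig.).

Rocket equation: Δv = v_e · ln(m₀/m_f) = 2140.0 × ln(2.188) = 2140.0 × 0.7828 ≈ 1675.1 m/s.

Δv ≈ 1680 m/s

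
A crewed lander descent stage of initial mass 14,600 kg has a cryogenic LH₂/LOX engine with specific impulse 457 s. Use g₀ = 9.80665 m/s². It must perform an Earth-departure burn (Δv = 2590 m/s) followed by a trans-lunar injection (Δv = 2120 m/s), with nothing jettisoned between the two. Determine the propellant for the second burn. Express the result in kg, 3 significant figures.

v_e = Isp · g₀ = 457 × 9.80665 = 4481.6 m/s.
After the first burn: m = 14600 × exp(−2590/4481.6) = 14600 × 0.56107 = 8,191.62 kg.
After the second burn: m = 8,191.62 × exp(−2120/4481.6) = 8,191.62 × 0.62310 = 5,104.2 kg.
Second-burn propellant = 8,191.62 − 5,104.2 = 3,087.42 kg.

propellant for the second burn ≈ 3090 kg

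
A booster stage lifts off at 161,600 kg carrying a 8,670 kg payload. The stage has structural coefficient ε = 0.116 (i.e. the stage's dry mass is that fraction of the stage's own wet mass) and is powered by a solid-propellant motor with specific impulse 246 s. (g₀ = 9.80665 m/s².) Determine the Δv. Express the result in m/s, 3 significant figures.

Stage wet mass = m₀ − payload = 161,600 − 8,670 = 152,930 kg.
Stage dry mass = ε × stage wet mass = 0.116 × 152,930 = 17,739.9 kg.
Burnout mass m_f = stage dry + payload = 17,739.9 + 8,670 = 26,409.9 kg.
v_e = Isp · g₀ = 246 × 9.80665 = 2412.4 m/s.
By the Tsiolkovsky rocket equation, Δv = v_e · ln(161,600/26,409.9) = 2412.4 × ln(6.119) = 2412.4 × 1.8114 ≈ 4370 m/s.

Δv ≈ 4370 m/s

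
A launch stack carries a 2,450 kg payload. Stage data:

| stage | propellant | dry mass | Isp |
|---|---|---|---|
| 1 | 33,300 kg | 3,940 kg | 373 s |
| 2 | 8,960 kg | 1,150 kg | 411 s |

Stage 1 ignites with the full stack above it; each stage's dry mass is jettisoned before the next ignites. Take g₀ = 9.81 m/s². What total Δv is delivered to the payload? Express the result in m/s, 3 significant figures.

Ignition mass of stage 1 = 33,300+3,940 + 8,960+1,150 + 2,450 = 49,800 kg.
Stage 1: m₀ = 49,800 kg, m_f = 49,800 − 33,300 = 16,500 kg; Δv = 373×9.81×ln(3.018) = 3659.1×1.1047 ≈ 4042 m/s.
Stage 2: m₀ = 12,560 kg, m_f = 12,560 − 8,960 = 3,600 kg; Δv = 411×9.81×ln(3.489) = 4031.9×1.2496 ≈ 5038 m/s.
Total Δv = 4042 + 5038 = 9080 m/s.

Δv ≈ 9080 m/s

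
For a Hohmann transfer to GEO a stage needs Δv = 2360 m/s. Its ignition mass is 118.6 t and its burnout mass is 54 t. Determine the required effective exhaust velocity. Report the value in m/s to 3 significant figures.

ln(m₀/m_f) = ln(118600/54000) = ln(2.196) = 0.7868.
v_e = Δv / ln(m₀/m_f) = 2360 / 0.7868 = 2999.6 m/s.

v_e ≈ 3000 m/s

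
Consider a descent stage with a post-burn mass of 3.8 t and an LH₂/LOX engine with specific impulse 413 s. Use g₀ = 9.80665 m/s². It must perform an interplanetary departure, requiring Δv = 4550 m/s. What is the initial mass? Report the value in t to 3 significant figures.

v_e = Isp · g₀ = 413 × 9.80665 = 4050.1 m/s.
m₀/m_f = exp(Δv / v_e) = exp(4550 / 4050.1) = exp(1.1234) = 3.0753.
m₀ = m_f × 3.0753 = 3.8 × 3.0753 = 11.6861 t.

initial mass ≈ 11.7 t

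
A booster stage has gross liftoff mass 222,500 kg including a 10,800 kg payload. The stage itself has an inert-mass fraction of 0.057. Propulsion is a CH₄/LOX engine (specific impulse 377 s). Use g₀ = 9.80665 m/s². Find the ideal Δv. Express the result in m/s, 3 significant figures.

Stage wet mass = m₀ − payload = 222,500 − 10,800 = 211,700 kg.
Stage dry mass = ε × stage wet mass = 0.057 × 211,700 = 12,066.9 kg.
Burnout mass m_f = stage dry + payload = 12,066.9 + 10,800 = 22,866.9 kg.
v_e = Isp · g₀ = 377 × 9.80665 = 3697.1 m/s.
By the Tsiolkovsky rocket equation, Δv = v_e · ln(222,500/22,866.9) = 3697.1 × ln(9.73) = 3697.1 × 2.2752 ≈ 8412 m/s.

Δv ≈ 8410 m/s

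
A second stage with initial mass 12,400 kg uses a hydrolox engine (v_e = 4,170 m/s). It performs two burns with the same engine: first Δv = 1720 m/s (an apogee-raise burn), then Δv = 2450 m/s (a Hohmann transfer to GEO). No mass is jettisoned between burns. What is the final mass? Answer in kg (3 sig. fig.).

After the first burn: m = 12400 × exp(−1720/4170.0) = 12400 × 0.66201 = 8,208.92 kg.
After the second burn: m = 8,208.92 × exp(−2450/4170.0) = 8,208.92 × 0.55570 = 4,561.7 kg.

final mass ≈ 4560 kg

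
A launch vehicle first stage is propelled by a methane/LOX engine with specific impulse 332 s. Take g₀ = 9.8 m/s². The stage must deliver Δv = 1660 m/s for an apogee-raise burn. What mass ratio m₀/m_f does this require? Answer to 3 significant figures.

v_e = Isp · g₀ = 332 × 9.8 = 3253.6 m/s.
By the Tsiolkovsky rocket equation, m₀/m_f = exp(Δv / v_e) = exp(1660 / 3253.6) = exp(0.5102) = 1.6656.

mass ratio ≈ 1.67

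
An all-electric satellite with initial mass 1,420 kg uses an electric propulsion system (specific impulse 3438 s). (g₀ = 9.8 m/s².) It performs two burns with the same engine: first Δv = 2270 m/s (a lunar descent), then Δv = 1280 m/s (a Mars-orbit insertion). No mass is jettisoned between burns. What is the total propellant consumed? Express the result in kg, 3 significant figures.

v_e = Isp · g₀ = 3438 × 9.8 = 33692.4 m/s.
After the first burn: m = 1420 × exp(−2270/33692.4) = 1420 × 0.93485 = 1,327.49 kg.
After the second burn: m = 1,327.49 × exp(−1280/33692.4) = 1,327.49 × 0.96272 = 1,278 kg.
Total propellant = m₀ − m_final = 1420 − 1,278 = 142 kg.

total propellant consumed ≈ 142 kg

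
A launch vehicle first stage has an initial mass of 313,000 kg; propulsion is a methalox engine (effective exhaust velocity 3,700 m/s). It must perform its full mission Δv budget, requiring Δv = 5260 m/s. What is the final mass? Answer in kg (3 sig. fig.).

Using Δv = v_e ln(m₀/m_f): m₀/m_f = exp(Δv / v_e) = exp(5260 / 3700.0) = exp(1.4216) = 4.1438.
m_f = m₀ / 4.1438 = 313,000 / 4.1438 = 75,534.5 kg.

final mass ≈ 75500 kg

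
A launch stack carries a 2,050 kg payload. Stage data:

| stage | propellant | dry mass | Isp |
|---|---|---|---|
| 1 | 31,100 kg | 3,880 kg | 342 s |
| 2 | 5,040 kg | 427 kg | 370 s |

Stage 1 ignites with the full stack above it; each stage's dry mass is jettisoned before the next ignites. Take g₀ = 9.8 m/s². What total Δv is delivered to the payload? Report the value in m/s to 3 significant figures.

Ignition mass of stage 1 = 31,100+3,880 + 5,040+427 + 2,050 = 42,497 kg.
Stage 1: m₀ = 42,497 kg, m_f = 42,497 − 31,100 = 11,397 kg; Δv = 342×9.8×ln(3.729) = 3351.6×1.3161 ≈ 4411 m/s.
Stage 2: m₀ = 7,517 kg, m_f = 7,517 − 5,040 = 2,477 kg; Δv = 370×9.8×ln(3.035) = 3626.0×1.1101 ≈ 4025 m/s.
Total Δv = 4411 + 4025 = 8436 m/s.

Δv ≈ 8440 m/s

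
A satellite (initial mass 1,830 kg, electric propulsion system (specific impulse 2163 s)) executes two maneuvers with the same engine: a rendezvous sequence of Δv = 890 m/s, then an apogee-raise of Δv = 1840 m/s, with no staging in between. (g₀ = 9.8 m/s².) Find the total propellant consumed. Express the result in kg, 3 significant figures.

total propellant consumed ≈ 221 kg

v_e = Isp · g₀ = 2163 × 9.8 = 21197.4 m/s.
After the first burn: m = 1830 × exp(−890/21197.4) = 1830 × 0.95888 = 1,754.75 kg.
After the second burn: m = 1,754.75 × exp(−1840/21197.4) = 1,754.75 × 0.91686 = 1,608.86 kg.
Total propellant = m₀ − m_final = 1830 − 1,608.86 = 221.14 kg.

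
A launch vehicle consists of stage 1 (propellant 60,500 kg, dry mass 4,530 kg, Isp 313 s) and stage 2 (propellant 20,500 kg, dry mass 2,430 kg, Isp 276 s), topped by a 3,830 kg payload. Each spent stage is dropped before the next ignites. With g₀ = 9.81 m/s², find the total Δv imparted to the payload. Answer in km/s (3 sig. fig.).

Ignition mass of stage 1 = 60,500+4,530 + 20,500+2,430 + 3,830 = 91,790 kg.
Stage 1: m₀ = 91,790 kg, m_f = 91,790 − 60,500 = 31,290 kg; Δv = 313×9.81×ln(2.934) = 3070.5×1.0762 ≈ 3305 m/s.
Stage 2: m₀ = 26,760 kg, m_f = 26,760 − 20,500 = 6,260 kg; Δv = 276×9.81×ln(4.275) = 2707.6×1.4527 ≈ 3933 m/s.
Total Δv = 3305 + 3933 = 7238 m/s.

Δv ≈ 7.24 km/s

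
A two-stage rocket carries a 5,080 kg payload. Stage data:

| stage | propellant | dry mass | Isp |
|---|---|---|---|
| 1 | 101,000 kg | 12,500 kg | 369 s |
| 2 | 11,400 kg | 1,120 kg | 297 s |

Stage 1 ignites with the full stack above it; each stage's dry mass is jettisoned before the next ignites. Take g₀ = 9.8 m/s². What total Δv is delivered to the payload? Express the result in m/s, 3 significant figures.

Δv ≈ 8360 m/s

Ignition mass of stage 1 = 101,000+12,500 + 11,400+1,120 + 5,080 = 131,100 kg.
Stage 1: m₀ = 131,100 kg, m_f = 131,100 − 101,000 = 30,100 kg; Δv = 369×9.8×ln(4.355) = 3616.2×1.4714 ≈ 5321 m/s.
Stage 2: m₀ = 17,600 kg, m_f = 17,600 − 11,400 = 6,200 kg; Δv = 297×9.8×ln(2.839) = 2910.6×1.0433 ≈ 3037 m/s.
Total Δv = 5321 + 3037 = 8358 m/s.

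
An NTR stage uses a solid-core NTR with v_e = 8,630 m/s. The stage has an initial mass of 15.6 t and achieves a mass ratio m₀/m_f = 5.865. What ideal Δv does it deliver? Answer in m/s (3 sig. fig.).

Δv = v_e · ln(5.865) = 8630.0 × 1.7690 ≈ 15266.5 m/s.

Δv ≈ 15300 m/s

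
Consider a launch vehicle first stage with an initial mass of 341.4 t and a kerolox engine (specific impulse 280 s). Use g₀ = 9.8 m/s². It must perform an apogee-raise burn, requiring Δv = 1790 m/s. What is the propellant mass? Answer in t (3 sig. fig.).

v_e = Isp · g₀ = 280 × 9.8 = 2744.0 m/s.
By the Tsiolkovsky rocket equation, m₀/m_f = exp(Δv / v_e) = exp(1790 / 2744.0) = exp(0.6523) = 1.9200.
m_f = 341.4 / 1.9200 = 177.813 t, so propellant = m₀ − m_f = 341.4 − 177.813 = 163.587 t.

propellant mass ≈ 164 t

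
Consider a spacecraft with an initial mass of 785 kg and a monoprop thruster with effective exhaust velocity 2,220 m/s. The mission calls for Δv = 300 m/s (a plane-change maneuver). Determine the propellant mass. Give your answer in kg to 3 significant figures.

propellant mass ≈ 99.2 kg

m₀/m_f = exp(Δv / v_e) = exp(300 / 2220.0) = exp(0.1351) = 1.1447.
m_f = 785 / 1.1447 = 685.769 kg, so propellant = m₀ − m_f = 785 − 685.769 = 99.231 kg.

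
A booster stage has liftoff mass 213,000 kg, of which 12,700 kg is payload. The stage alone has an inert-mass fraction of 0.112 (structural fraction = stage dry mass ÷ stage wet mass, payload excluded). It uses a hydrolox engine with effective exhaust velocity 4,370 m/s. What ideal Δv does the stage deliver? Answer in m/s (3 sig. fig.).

Stage wet mass = m₀ − payload = 213,000 − 12,700 = 200,300 kg.
Stage dry mass = ε × stage wet mass = 0.112 × 200,300 = 22,433.6 kg.
Burnout mass m_f = stage dry + payload = 22,433.6 + 12,700 = 35,133.6 kg.
Δv = v_e · ln(213,000/35,133.6) = 4370.0 × ln(6.063) = 4370.0 × 1.8021 ≈ 7875 m/s.

Δv ≈ 7880 m/s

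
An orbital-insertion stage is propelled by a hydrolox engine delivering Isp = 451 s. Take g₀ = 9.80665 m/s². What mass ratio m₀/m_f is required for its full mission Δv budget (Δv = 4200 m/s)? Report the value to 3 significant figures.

v_e = Isp · g₀ = 451 × 9.80665 = 4422.8 m/s.
m₀/m_f = exp(Δv / v_e) = exp(4200 / 4422.8) = exp(0.9496) = 2.5847.

mass ratio ≈ 2.58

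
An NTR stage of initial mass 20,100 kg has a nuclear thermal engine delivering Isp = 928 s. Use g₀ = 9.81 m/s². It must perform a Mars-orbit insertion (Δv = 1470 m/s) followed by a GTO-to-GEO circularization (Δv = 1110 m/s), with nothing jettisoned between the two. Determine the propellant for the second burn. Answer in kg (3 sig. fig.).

v_e = Isp · g₀ = 928 × 9.81 = 9103.7 m/s.
After the first burn: m = 20100 × exp(−1470/9103.7) = 20100 × 0.85089 = 17,102.9 kg.
After the second burn: m = 17,102.9 × exp(−1110/9103.7) = 17,102.9 × 0.88521 = 15,139.7 kg.
Second-burn propellant = 17,102.9 − 15,139.7 = 1,963.2 kg.

propellant for the second burn ≈ 1960 kg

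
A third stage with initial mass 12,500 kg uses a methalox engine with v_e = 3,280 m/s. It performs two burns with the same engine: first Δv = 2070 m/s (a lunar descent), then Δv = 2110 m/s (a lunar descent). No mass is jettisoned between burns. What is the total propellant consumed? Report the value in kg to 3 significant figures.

total propellant consumed ≈ 9000 kg

After the first burn: m = 12500 × exp(−2070/3280.0) = 12500 × 0.53201 = 6,650.13 kg.
After the second burn: m = 6,650.13 × exp(−2110/3280.0) = 6,650.13 × 0.52556 = 3,495.04 kg.
Total propellant = m₀ − m_final = 12500 − 3,495.04 = 9,004.96 kg.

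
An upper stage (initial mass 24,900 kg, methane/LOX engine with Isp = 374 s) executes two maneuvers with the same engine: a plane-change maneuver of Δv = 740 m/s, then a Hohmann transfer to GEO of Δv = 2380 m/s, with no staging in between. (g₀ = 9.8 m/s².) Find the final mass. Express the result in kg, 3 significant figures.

v_e = Isp · g₀ = 374 × 9.8 = 3665.2 m/s.
After the first burn: m = 24900 × exp(−740/3665.2) = 24900 × 0.81718 = 20,347.8 kg.
After the second burn: m = 20,347.8 × exp(−2380/3665.2) = 20,347.8 × 0.52238 = 10,629.3 kg.

final mass ≈ 10600 kg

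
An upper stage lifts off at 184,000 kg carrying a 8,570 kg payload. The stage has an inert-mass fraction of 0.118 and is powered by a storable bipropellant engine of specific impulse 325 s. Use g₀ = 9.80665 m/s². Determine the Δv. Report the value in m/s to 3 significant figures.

Stage wet mass = m₀ − payload = 184,000 − 8,570 = 175,430 kg.
Stage dry mass = ε × stage wet mass = 0.118 × 175,430 = 20,700.7 kg.
Burnout mass m_f = stage dry + payload = 20,700.7 + 8,570 = 29,270.7 kg.
v_e = Isp · g₀ = 325 × 9.80665 = 3187.2 m/s.
By the Tsiolkovsky rocket equation, Δv = v_e · ln(184,000/29,270.7) = 3187.2 × ln(6.286) = 3187.2 × 1.8383 ≈ 5859 m/s.

Δv ≈ 5860 m/s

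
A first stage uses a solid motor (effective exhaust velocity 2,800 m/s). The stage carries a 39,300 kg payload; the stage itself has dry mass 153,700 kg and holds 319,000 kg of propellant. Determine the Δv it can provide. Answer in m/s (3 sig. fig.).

Δv ≈ 2730 m/s

m₀ = payload + dry + propellant = 39,300 + 153,700 + 319,000 = 512,000 kg.
m_f = payload + dry = 39,300 + 153,700 = 193,000 kg.
Δv = v_e · ln(m₀/m_f) = 2800.0 × ln(2.653) = 2800.0 × 0.9756 ≈ 2731.8 m/s.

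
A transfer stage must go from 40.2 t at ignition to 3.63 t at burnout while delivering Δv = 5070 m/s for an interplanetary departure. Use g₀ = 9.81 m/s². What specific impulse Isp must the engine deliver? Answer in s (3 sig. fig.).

Isp ≈ 215 s

ln(m₀/m_f) = ln(40200/3630) = ln(11.07) = 2.4046.
Using Δv = v_e ln(m₀/m_f): v_e = Δv / ln(m₀/m_f) = 5070 / 2.4046 = 2108.4 m/s.
Isp = v_e / g₀ = 2108.4 / 9.81 = 214.9 s.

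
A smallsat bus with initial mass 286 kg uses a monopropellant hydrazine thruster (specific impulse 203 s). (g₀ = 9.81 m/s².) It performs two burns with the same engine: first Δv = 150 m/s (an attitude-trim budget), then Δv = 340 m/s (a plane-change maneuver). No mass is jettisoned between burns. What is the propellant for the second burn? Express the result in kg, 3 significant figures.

v_e = Isp · g₀ = 203 × 9.81 = 1991.4 m/s.
After the first burn: m = 286 × exp(−150/1991.4) = 286 × 0.92744 = 265.248 kg.
After the second burn: m = 265.248 × exp(−340/1991.4) = 265.248 × 0.84305 = 223.617 kg.
Second-burn propellant = 265.248 − 223.617 = 41.631 kg.

propellant for the second burn ≈ 41.6 kg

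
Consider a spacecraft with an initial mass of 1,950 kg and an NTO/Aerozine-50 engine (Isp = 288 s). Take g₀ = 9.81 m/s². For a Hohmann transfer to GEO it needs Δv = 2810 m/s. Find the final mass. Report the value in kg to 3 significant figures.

v_e = Isp · g₀ = 288 × 9.81 = 2825.3 m/s.
m₀/m_f = exp(Δv / v_e) = exp(2810 / 2825.3) = exp(0.9946) = 2.7036.
m_f = m₀ / 2.7036 = 1,950 / 2.7036 = 721.261 kg.

final mass ≈ 721 kg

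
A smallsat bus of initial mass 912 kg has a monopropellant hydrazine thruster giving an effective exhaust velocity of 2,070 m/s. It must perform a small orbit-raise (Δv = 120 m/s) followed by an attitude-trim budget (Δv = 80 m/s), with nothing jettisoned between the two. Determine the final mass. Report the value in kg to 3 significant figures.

After the first burn: m = 912 × exp(−120/2070.0) = 912 × 0.94368 = 860.636 kg.
After the second burn: m = 860.636 × exp(−80/2070.0) = 860.636 × 0.96209 = 828.009 kg.

final mass ≈ 828 kg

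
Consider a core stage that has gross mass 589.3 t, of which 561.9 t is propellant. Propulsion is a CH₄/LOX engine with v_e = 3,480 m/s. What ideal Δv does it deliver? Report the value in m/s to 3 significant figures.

Δv ≈ 10700 m/s

m_f = m₀ − m_prop = 589.3 − 561.9 = 27.4 t.
Using Δv = v_e ln(m₀/m_f): Δv = v_e · ln(m₀/m_f) = 3480.0 × ln(21.51) = 3480.0 × 3.0684 ≈ 10678.0 m/s.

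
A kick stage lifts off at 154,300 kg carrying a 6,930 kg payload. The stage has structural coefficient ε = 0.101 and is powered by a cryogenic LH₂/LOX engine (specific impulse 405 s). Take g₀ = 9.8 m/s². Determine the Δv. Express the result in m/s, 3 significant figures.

Stage wet mass = m₀ − payload = 154,300 − 6,930 = 147,370 kg.
Stage dry mass = ε × stage wet mass = 0.101 × 147,370 = 14,884.4 kg.
Burnout mass m_f = stage dry + payload = 14,884.4 + 6,930 = 21,814.4 kg.
v_e = Isp · g₀ = 405 × 9.8 = 3969.0 m/s.
Δv = v_e · ln(154,300/21,814.4) = 3969.0 × ln(7.073) = 3969.0 × 1.9563 ≈ 7765 m/s.

Δv ≈ 7760 m/s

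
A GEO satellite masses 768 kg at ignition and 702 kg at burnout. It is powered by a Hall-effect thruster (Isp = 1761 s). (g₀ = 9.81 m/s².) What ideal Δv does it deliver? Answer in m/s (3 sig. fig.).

v_e = Isp · g₀ = 1761 × 9.81 = 17275.4 m/s.
By the Tsiolkovsky rocket equation, Δv = v_e · ln(m₀/m_f) = 17275.4 × ln(1.094) = 17275.4 × 0.0899 ≈ 1552.3 m/s.

Δv ≈ 1550 m/s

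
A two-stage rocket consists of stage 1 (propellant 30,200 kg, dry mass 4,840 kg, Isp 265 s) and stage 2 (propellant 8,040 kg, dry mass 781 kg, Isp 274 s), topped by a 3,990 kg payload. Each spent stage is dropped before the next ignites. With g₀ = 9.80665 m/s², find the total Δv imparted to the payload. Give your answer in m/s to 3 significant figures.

Ignition mass of stage 1 = 30,200+4,840 + 8,040+781 + 3,990 = 47,851 kg.
Stage 1: m₀ = 47,851 kg, m_f = 47,851 − 30,200 = 17,651 kg; Δv = 265×9.80665×ln(2.711) = 2598.8×0.9973 ≈ 2592 m/s.
Stage 2: m₀ = 12,811 kg, m_f = 12,811 − 8,040 = 4,771 kg; Δv = 274×9.80665×ln(2.685) = 2687.0×0.9877 ≈ 2654 m/s.
Total Δv = 2592 + 2654 = 5246 m/s.

Δv ≈ 5250 m/s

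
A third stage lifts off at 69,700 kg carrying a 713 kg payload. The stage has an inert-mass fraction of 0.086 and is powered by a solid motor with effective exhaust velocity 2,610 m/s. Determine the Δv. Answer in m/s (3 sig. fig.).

Δv ≈ 6130 m/s

Stage wet mass = m₀ − payload = 69,700 − 713 = 68,987 kg.
Stage dry mass = ε × stage wet mass = 0.086 × 68,987 = 5,932.88 kg.
Burnout mass m_f = stage dry + payload = 5,932.88 + 713 = 6,645.88 kg.
Δv = v_e · ln(69,700/6,645.88) = 2610.0 × ln(10.49) = 2610.0 × 2.3502 ≈ 6134 m/s.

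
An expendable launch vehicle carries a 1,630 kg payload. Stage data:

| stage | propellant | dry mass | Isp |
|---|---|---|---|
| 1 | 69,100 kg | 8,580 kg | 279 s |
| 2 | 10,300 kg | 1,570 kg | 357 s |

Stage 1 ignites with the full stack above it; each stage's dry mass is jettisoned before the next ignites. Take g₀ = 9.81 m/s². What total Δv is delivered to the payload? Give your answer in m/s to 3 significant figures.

Δv ≈ 8920 m/s

Ignition mass of stage 1 = 69,100+8,580 + 10,300+1,570 + 1,630 = 91,180 kg.
Stage 1: m₀ = 91,180 kg, m_f = 91,180 − 69,100 = 22,080 kg; Δv = 279×9.81×ln(4.13) = 2737.0×1.4182 ≈ 3881 m/s.
Stage 2: m₀ = 13,500 kg, m_f = 13,500 − 10,300 = 3,200 kg; Δv = 357×9.81×ln(4.219) = 3502.2×1.4395 ≈ 5042 m/s.
Total Δv = 3881 + 5042 = 8923 m/s.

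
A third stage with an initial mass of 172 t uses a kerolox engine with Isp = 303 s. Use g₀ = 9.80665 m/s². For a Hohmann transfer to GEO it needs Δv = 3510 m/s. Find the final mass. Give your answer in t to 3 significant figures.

final mass ≈ 52.8 t

v_e = Isp · g₀ = 303 × 9.80665 = 2971.4 m/s.
From the ideal rocket equation, m₀/m_f = exp(Δv / v_e) = exp(3510 / 2971.4) = exp(1.1813) = 3.2585.
m_f = m₀ / 3.2585 = 172 / 3.2585 = 52.785 t.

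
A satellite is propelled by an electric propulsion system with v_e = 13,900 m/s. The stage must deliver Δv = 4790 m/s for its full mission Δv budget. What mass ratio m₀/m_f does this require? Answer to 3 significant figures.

mass ratio ≈ 1.41

From the ideal rocket equation, m₀/m_f = exp(Δv / v_e) = exp(4790 / 13900.0) = exp(0.3446) = 1.4114.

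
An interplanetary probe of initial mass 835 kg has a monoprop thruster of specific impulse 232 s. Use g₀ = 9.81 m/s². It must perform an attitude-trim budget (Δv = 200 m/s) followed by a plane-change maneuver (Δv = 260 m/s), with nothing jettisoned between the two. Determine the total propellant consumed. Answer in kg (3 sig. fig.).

v_e = Isp · g₀ = 232 × 9.81 = 2275.9 m/s.
After the first burn: m = 835 × exp(−200/2275.9) = 835 × 0.91587 = 764.751 kg.
After the second burn: m = 764.751 × exp(−260/2275.9) = 764.751 × 0.89204 = 682.188 kg.
Total propellant = m₀ − m_final = 835 − 682.188 = 152.812 kg.

total propellant consumed ≈ 153 kg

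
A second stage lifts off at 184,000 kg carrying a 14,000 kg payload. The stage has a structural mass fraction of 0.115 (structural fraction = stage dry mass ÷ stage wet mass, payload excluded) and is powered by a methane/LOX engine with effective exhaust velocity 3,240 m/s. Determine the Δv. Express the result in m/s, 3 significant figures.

Stage wet mass = m₀ − payload = 184,000 − 14,000 = 170,000 kg.
Stage dry mass = ε × stage wet mass = 0.115 × 170,000 = 19,550 kg.
Burnout mass m_f = stage dry + payload = 19,550 + 14,000 = 33,550 kg.
Δv = v_e · ln(184,000/33,550) = 3240.0 × ln(5.484) = 3240.0 × 1.7019 ≈ 5514 m/s.

Δv ≈ 5510 m/s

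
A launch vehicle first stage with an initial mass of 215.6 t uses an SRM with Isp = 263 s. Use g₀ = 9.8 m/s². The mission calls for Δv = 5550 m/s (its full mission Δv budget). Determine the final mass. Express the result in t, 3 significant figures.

final mass ≈ 25.0 t

v_e = Isp · g₀ = 263 × 9.8 = 2577.4 m/s.
Using Δv = v_e ln(m₀/m_f): m₀/m_f = exp(Δv / v_e) = exp(5550 / 2577.4) = exp(2.1533) = 8.6135.
m_f = m₀ / 8.6135 = 215.6 / 8.6135 = 25.0305 t.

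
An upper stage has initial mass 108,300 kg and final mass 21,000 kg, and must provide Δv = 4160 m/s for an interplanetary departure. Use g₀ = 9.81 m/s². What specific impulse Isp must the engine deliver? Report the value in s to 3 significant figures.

ln(m₀/m_f) = ln(108300/21000) = ln(5.157) = 1.6404.
From the ideal rocket equation, v_e = Δv / ln(m₀/m_f) = 4160 / 1.6404 = 2536.0 m/s.
Isp = v_e / g₀ = 2536.0 / 9.81 = 258.5 s.

Isp ≈ 259 s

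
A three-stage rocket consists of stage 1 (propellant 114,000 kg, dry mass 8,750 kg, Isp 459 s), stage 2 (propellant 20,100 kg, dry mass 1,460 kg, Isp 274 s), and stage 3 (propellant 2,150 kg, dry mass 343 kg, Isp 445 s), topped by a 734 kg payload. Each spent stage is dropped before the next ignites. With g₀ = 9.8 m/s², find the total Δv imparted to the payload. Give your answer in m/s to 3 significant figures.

Ignition mass of stage 1 = 114,000+8,750 + 20,100+1,460 + 2,150+343 + 734 = 147,537 kg.
Stage 1: m₀ = 147,537 kg, m_f = 147,537 − 114,000 = 33,537 kg; Δv = 459×9.8×ln(4.399) = 4498.2×1.4814 ≈ 6664 m/s.
Stage 2: m₀ = 24,787 kg, m_f = 24,787 − 20,100 = 4,687 kg; Δv = 274×9.8×ln(5.288) = 2685.2×1.6655 ≈ 4472 m/s.
Stage 3: m₀ = 3,227 kg, m_f = 3,227 − 2,150 = 1,077 kg; Δv = 445×9.8×ln(2.996) = 4361.0×1.0974 ≈ 4786 m/s.
Total Δv = 6664 + 4472 + 4786 = 15922 m/s.

Δv ≈ 15900 m/s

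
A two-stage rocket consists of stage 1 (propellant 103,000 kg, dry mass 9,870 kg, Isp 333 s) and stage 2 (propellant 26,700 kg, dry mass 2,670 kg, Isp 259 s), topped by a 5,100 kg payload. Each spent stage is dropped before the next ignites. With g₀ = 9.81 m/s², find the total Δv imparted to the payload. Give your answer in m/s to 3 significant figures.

Δv ≈ 7710 m/s

Ignition mass of stage 1 = 103,000+9,870 + 26,700+2,670 + 5,100 = 147,340 kg.
Stage 1: m₀ = 147,340 kg, m_f = 147,340 − 103,000 = 44,340 kg; Δv = 333×9.81×ln(3.323) = 3266.7×1.2009 ≈ 3923 m/s.
Stage 2: m₀ = 34,470 kg, m_f = 34,470 − 26,700 = 7,770 kg; Δv = 259×9.81×ln(4.436) = 2540.8×1.4898 ≈ 3785 m/s.
Total Δv = 3923 + 3785 = 7708 m/s.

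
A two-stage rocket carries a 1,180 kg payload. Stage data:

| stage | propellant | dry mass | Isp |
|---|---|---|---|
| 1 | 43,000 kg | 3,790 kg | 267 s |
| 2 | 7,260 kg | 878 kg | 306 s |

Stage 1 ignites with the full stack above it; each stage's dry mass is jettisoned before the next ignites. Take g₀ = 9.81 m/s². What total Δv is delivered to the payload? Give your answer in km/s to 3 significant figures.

Δv ≈ 8.34 km/s

Ignition mass of stage 1 = 43,000+3,790 + 7,260+878 + 1,180 = 56,108 kg.
Stage 1: m₀ = 56,108 kg, m_f = 56,108 − 43,000 = 13,108 kg; Δv = 267×9.81×ln(4.28) = 2619.3×1.4541 ≈ 3809 m/s.
Stage 2: m₀ = 9,318 kg, m_f = 9,318 − 7,260 = 2,058 kg; Δv = 306×9.81×ln(4.528) = 3001.9×1.5102 ≈ 4533 m/s.
Total Δv = 3809 + 4533 = 8342 m/s.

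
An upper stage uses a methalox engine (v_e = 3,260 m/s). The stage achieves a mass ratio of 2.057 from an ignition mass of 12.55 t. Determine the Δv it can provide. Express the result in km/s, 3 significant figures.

By the Tsiolkovsky rocket equation, Δv = v_e · ln(2.057) = 3260.0 × 0.7212 ≈ 2351.3 m/s.

Δv ≈ 2.35 km/s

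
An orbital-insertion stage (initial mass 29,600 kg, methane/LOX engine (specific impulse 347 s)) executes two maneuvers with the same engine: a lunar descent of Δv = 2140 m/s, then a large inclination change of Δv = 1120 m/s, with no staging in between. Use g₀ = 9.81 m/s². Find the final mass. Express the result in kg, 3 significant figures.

final mass ≈ 11400 kg

v_e = Isp · g₀ = 347 × 9.81 = 3404.1 m/s.
After the first burn: m = 29600 × exp(−2140/3404.1) = 29600 × 0.53331 = 15,786 kg.
After the second burn: m = 15,786 × exp(−1120/3404.1) = 15,786 × 0.71963 = 11,360.1 kg.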